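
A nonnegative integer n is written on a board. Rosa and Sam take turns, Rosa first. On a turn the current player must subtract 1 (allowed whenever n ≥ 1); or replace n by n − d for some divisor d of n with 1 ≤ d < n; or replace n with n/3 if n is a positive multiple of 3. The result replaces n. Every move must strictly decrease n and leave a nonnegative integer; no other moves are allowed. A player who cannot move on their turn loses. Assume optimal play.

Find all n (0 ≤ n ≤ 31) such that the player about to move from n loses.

0, 2, 5, 7, 9, 11, 13, 16, 19, 23, 25, 28, 31

Classify positions by backward induction: terminal positions (no move available) are L. From any other position, the mover wins iff some move reaches an L.
n=0: no move → L
n=1: →0(L), so W
n=2: →1(W) only, which is W, so L
n=3: →2(L), so W
n=4: →2(L), so W
n=5: →4(W) only, which is W, so L
n=6: →2(L), so W
n=7: →6(W) only, which is W, so L
n=8: →7(L), so W
n=9: →3(W), 6(W), 8(W) — all W, so L
n=10: →5(L), so W
n=11: →10(W) only, which is W, so L
n=12: →9(L), so W
n=13: →12(W) only, which is W, so L
n=14: →7(L), so W
n=15: →5(L), so W
n=16: →8(W), 12(W), 14(W), 15(W) — all W, so L
n=17: →16(L), so W
n=18: →9(L), so W
n=19: →18(W) only, which is W, so L
n=20: →16(L), so W
n=21: →7(L), so W
n=22: →11(L), so W
n=23: →22(W) only, which is W, so L
n=24: →16(L), so W
n=25: →20(W), 24(W) — all W, so L
n=26: →13(L), so W
n=27: →9(L), so W
n=28: →14(W), 21(W), 24(W), 26(W), 27(W) — all W, so L
n=29: →28(L), so W
n=30: →25(L), so W
n=31: →30(W) only, which is W, so L
Reading off the rows marked L gives the requested list; there are 13 such values of n.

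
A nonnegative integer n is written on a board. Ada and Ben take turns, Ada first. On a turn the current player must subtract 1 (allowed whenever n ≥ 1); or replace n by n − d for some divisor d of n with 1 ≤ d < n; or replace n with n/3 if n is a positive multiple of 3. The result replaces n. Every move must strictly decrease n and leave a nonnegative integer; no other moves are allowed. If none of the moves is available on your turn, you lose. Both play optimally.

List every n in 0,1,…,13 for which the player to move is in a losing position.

0, 2, 5, 7, 9, 11, 13

Classify positions by backward induction: terminal positions (no move available) are L. From any other position, the mover wins iff some move reaches an L.
n=0: no move → L
n=1: reaches L-position 0 → W
n=2: only reaches 1(W), which is W → L
n=3: reaches L-position 2 → W
n=4: reaches L-position 2 → W
n=5: only reaches 4(W), which is W → L
n=6: reaches L-position 2 → W
n=7: only reaches 6(W), which is W → L
n=8: reaches L-position 7 → W
n=9: only reaches 3(W), 6(W), 8(W), all W → L
n=10: reaches L-position 5 → W
n=11: only reaches 10(W), which is W → L
n=12: reaches L-position 9 → W
n=13: only reaches 12(W), which is W → L
Reading off the rows marked L gives the requested list; there are 7 such values of n.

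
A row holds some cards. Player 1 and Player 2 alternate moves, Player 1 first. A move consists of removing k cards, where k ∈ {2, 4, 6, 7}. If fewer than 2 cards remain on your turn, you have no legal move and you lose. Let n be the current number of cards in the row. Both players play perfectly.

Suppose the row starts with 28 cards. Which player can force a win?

Player 2 wins.

Build the W/L table. Terminal = L. A non-terminal position is W if it has a move to some L; otherwise it is L.
n=0: no move → L
n=1: no move → L
n=2: reaches L-position 0 → W
n=3: reaches L-position 1 → W
n=4: reaches L-position 0 → W
n=5: reaches L-position 1 → W
n=6: reaches L-position 0 → W
n=7: reaches L-position 1 → W
n=8: reaches L-position 1 → W
n=9: only reaches 7(W), 5(W), 3(W), 2(W), all W → L
n=10: only reaches 8(W), 6(W), 4(W), 3(W), all W → L
n=11: reaches L-position 9 → W
n=12: reaches L-position 10 → W
n=13: reaches L-position 9 → W
n=14: reaches L-position 10 → W
n=15: reaches L-position 9 → W
n=16: reaches L-position 10 → W
n=17: reaches L-position 10 → W
n=18: only reaches 16(W), 14(W), 12(W), 11(W), all W → L
n=19: only reaches 17(W), 15(W), 13(W), 12(W), all W → L
n=20: reaches L-position 18 → W
n=21: reaches L-position 19 → W
n=22: reaches L-position 18 → W
n=23: reaches L-position 19 → W
n=24: reaches L-position 18 → W
n=25: reaches L-position 19 → W
n=26: reaches L-position 19 → W
n=27: only reaches 25(W), 23(W), 21(W), 20(W), all W → L
n=28: only reaches 26(W), 24(W), 22(W), 21(W), all W → L
The starting position 28 is L: whatever Player 1 does, the opponent receives a W position.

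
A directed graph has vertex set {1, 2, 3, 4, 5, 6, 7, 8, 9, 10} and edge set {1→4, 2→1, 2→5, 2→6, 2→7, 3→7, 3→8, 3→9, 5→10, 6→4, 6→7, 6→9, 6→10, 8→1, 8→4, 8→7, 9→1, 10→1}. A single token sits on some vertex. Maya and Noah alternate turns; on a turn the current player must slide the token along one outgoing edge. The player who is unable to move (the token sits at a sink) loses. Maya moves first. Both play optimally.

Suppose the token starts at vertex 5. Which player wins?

Work bottom-up. With no move the player to move loses. Otherwise the position is W if at least one move leads to an L position for the opponent, and L if every move leads to a W.
Every edge goes from a vertex to one that appears earlier in the order 7, 4, 1, 8, 9, 10, 5, 6, 2, 3, so processing vertices in that order labels each vertex after all of its successors.
7: no outgoing edge → L
4: no outgoing edge → L
1: W (go to 4, an L position)
8: W (go to 4, an L position)
9: L (sole option 1(W) is W)
10: L (sole option 1(W) is W)
5: W (go to 10, an L position)
6: W (go to 10, an L position)
2: W (go to 7, an L position)
3: W (go to 9, an L position)
From 5 Maya can move to 10, reaching an L position.

Maya wins.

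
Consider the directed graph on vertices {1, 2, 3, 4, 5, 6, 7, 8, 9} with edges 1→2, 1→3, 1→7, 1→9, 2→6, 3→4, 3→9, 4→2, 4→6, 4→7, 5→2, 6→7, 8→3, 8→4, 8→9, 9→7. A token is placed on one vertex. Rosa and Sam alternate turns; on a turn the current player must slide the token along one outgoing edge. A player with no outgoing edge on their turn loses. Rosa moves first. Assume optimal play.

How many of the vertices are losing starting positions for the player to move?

3

Work bottom-up. With no move the player to move loses. Otherwise the position is W if at least one move leads to an L position for the opponent, and L if every move leads to a W.
Every edge goes from a vertex to one that appears earlier in the order 7, 6, 2, 4, 9, 3, 1, 8, 5, so processing vertices in that order labels each vertex after all of its successors.
7: no outgoing edge → L
6: can move to 7, which is L ⇒ W
2: the only move is to 6(W), a W ⇒ L
4: can move to 2, which is L ⇒ W
9: can move to 7, which is L ⇒ W
3: moves to 9(W), 4(W); every one is W ⇒ L
1: can move to 3, which is L ⇒ W
8: can move to 3, which is L ⇒ W
5: can move to 2, which is L ⇒ W
The L vertices are 2, 3, 7; that is 3 in all.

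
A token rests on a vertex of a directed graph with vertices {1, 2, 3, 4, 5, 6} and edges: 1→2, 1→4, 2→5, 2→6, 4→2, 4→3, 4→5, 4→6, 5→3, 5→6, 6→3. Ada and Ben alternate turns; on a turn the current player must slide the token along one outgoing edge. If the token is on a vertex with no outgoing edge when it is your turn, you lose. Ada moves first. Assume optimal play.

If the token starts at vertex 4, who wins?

Ada wins.

Compute win/loss labels from the base case upward. A position with no move is L. Any other position is W if it can reach an L in one move, else L.
Every edge goes from a vertex to one that appears earlier in the order 3, 6, 5, 2, 4, 1, so processing vertices in that order labels each vertex after all of its successors.
3: no outgoing edge → L
6: reaches L-position 3 → W
5: reaches L-position 3 → W
2: only reaches 5(W), 6(W), all W → L
4: reaches L-position 2 → W
1: reaches L-position 2 → W
From 4 Ada can move to 2, reaching an L position.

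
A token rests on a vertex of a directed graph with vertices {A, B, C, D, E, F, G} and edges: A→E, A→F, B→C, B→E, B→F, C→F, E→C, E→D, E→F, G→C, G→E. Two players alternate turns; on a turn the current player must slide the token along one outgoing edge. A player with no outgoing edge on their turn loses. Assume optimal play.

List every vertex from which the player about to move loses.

Work bottom-up. With no move the player to move loses. Otherwise the position is W if at least one move leads to an L position for the opponent, and L if every move leads to a W.
Every edge goes from a vertex to one that appears earlier in the order F, D, C, E, B, G, A, so processing vertices in that order labels each vertex after all of its successors.
F: no outgoing edge → L
D: no outgoing edge → L
C: →F(L), so W
E: →D(L), so W
B: →F(L), so W
G: →E(W), C(W) — all W, so L
A: →F(L), so W
Reading off the rows marked L gives the requested list; there are 3 such vertices.

D, F, G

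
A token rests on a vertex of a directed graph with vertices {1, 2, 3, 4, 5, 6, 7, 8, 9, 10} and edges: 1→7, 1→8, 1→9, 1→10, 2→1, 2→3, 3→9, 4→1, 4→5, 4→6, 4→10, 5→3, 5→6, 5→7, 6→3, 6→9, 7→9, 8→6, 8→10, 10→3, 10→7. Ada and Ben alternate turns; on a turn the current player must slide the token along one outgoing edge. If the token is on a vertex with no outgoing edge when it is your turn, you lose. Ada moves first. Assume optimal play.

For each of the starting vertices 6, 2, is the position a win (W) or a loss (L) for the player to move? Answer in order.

6: W, 2: L

Use the standard recursion: the mover loses at a terminal position; elsewhere, the mover wins exactly when some move hands the opponent an L position.
Every edge goes from a vertex to one that appears earlier in the order 9, 3, 7, 10, 6, 8, 5, 1, 4, 2, so processing vertices in that order labels each vertex after all of its successors.
9: no outgoing edge → L
3: reaches L-position 9 → W
7: reaches L-position 9 → W
10: only reaches 7(W), 3(W), all W → L
6: reaches L-position 9 → W
8: reaches L-position 10 → W
5: only reaches 6(W), 7(W), 3(W), all W → L
1: reaches L-position 10 → W
4: reaches L-position 5 → W
2: only reaches 1(W), 3(W), all W → L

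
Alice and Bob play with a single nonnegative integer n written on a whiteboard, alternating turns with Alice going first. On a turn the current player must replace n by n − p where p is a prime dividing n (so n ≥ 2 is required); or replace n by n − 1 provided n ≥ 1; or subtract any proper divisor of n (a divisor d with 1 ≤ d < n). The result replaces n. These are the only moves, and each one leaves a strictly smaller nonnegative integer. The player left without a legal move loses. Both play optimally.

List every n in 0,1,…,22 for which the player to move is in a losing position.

0, 4, 9, 14, 20

Build the W/L table. Terminal = L. A non-terminal position is W if it has a move to some L; otherwise it is L.
n=0: no move → L
n=1: reaches L-position 0 → W
n=2: reaches L-position 0 → W
n=3: reaches L-position 0 → W
n=4: only reaches 2(W), 3(W), all W → L
n=5: reaches L-position 0 → W
n=6: reaches L-position 4 → W
n=7: reaches L-position 0 → W
n=8: reaches L-position 4 → W
n=9: only reaches 6(W), 8(W), all W → L
n=10: reaches L-position 9 → W
n=11: reaches L-position 0 → W
n=12: reaches L-position 9 → W
n=13: reaches L-position 0 → W
n=14: only reaches 7(W), 12(W), 13(W), all W → L
n=15: reaches L-position 14 → W
n=16: reaches L-position 14 → W
n=17: reaches L-position 0 → W
n=18: reaches L-position 9 → W
n=19: reaches L-position 0 → W
n=20: only reaches 10(W), 15(W), 16(W), 18(W), 19(W), all W → L
n=21: reaches L-position 14 → W
n=22: reaches L-position 20 → W
Reading off the rows marked L gives the requested list; there are 5 such values of n.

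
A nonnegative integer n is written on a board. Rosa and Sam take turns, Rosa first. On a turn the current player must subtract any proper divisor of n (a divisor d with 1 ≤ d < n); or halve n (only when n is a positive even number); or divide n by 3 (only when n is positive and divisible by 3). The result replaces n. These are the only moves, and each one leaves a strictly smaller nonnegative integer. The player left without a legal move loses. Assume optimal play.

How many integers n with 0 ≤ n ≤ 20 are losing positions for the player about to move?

Positions with no move are L. A position that does have a move is losing for the player to move precisely when every available move leads to a winning position for the opponent. Fill in the labels:
n=0: no move → L
n=1: no move → L
n=2: W (go to 1, an L position)
n=3: W (go to 1, an L position)
n=4: L (options 2(W), 3(W) are all W)
n=5: W (go to 4, an L position)
n=6: W (go to 4, an L position)
n=7: L (sole option 6(W) is W)
n=8: W (go to 4, an L position)
n=9: L (options 3(W), 6(W), 8(W) are all W)
n=10: W (go to 9, an L position)
n=11: L (sole option 10(W) is W)
n=12: W (go to 4, an L position)
n=13: L (sole option 12(W) is W)
n=14: W (go to 7, an L position)
n=15: L (options 5(W), 10(W), 12(W), 14(W) are all W)
n=16: W (go to 15, an L position)
n=17: L (sole option 16(W) is W)
n=18: W (go to 9, an L position)
n=19: L (sole option 18(W) is W)
n=20: W (go to 15, an L position)
L entries with 0 ≤ n ≤ 20: n = 0, 1, 4, 7, 9, 11, 13, 15, 17, 19; that makes 10.

10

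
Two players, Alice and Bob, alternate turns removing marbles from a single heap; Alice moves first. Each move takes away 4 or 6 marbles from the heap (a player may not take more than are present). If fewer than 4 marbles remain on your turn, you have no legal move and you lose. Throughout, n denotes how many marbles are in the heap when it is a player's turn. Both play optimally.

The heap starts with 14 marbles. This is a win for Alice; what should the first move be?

Positions with no move are L. A position that does have a move is losing for the player to move precisely when every available move leads to a winning position for the opponent. Fill in the labels:
n=0: no move → L
n=1: no move → L
n=2: no move → L
n=3: no move → L
n=4: →0(L), so W
n=5: →1(L), so W
n=6: →2(L), so W
n=7: →3(L), so W
n=8: →2(L), so W
n=9: →3(L), so W
n=10: →6(W), 4(W) — all W, so L
n=11: →7(W), 5(W) — all W, so L
n=12: →8(W), 6(W) — all W, so L
n=13: →9(W), 7(W) — all W, so L
n=14: →10(L), so W
From 14, the L positions reachable in one move are: 10.

Remove 4, leaving 10.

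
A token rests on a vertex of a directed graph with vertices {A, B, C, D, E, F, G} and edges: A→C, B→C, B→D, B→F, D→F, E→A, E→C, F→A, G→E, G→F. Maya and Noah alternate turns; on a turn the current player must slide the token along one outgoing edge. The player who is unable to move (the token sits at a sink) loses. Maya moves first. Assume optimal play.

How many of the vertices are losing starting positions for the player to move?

Compute win/loss labels from the base case upward. A position with no move is L. Any other position is W if it can reach an L in one move, else L.
Every edge goes from a vertex to one that appears earlier in the order C, A, E, F, D, B, G, so processing vertices in that order labels each vertex after all of its successors.
C: no outgoing edge → L
A: reaches L-position C → W
E: reaches L-position C → W
F: only reaches A(W), which is W → L
D: reaches L-position F → W
B: reaches L-position F → W
G: reaches L-position F → W
The L vertices are C, F; that is 2 in all.

2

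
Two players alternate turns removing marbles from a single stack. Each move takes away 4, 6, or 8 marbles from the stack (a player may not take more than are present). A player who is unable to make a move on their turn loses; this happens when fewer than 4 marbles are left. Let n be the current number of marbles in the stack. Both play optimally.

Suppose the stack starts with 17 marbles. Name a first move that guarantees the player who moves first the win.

Work bottom-up. With no move the player to move loses. Otherwise the position is W if at least one move leads to an L position for the opponent, and L if every move leads to a W.
n=0: no move → L
n=1: no move → L
n=2: no move → L
n=3: no move → L
n=4: can move to 0, which is L ⇒ W
n=5: can move to 1, which is L ⇒ W
n=6: can move to 2, which is L ⇒ W
n=7: can move to 3, which is L ⇒ W
n=8: can move to 2, which is L ⇒ W
n=9: can move to 3, which is L ⇒ W
n=10: can move to 2, which is L ⇒ W
n=11: can move to 3, which is L ⇒ W
n=12: moves to 8(W), 6(W), 4(W); every one is W ⇒ L
n=13: moves to 9(W), 7(W), 5(W); every one is W ⇒ L
n=14: moves to 10(W), 8(W), 6(W); every one is W ⇒ L
n=15: moves to 11(W), 9(W), 7(W); every one is W ⇒ L
n=16: can move to 12, which is L ⇒ W
n=17: can move to 13, which is L ⇒ W
From 17, the L positions reachable in one move are: 13.

Remove 4, leaving 13.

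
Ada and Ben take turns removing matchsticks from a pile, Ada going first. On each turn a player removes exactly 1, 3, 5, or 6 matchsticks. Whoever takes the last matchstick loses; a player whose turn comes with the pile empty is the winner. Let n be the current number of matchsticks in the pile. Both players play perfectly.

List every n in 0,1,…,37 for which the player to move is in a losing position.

Use the standard recursion: the mover wins at a terminal position; elsewhere, the mover wins exactly when some move hands the opponent an L position.
n=0: no move; the opponent has just taken the last matchstick and therefore loses → W
n=1: only reaches 0(W), which is W → L
n=2: reaches L-position 1 → W
n=3: only reaches 2(W), 0(W), all W → L
n=4: reaches L-position 3 → W
n=5: only reaches 4(W), 2(W), 0(W), all W → L
n=6: reaches L-position 5 → W
n=7: reaches L-position 1 → W
n=8: reaches L-position 5 → W
n=9: reaches L-position 3 → W
n=10: reaches L-position 5 → W
n=11: reaches L-position 5 → W
n=12: only reaches 11(W), 9(W), 7(W), 6(W), all W → L
n=13: reaches L-position 12 → W
n=14: only reaches 13(W), 11(W), 9(W), 8(W), all W → L
n=15: reaches L-position 14 → W
n=16: only reaches 15(W), 13(W), 11(W), 10(W), all W → L
n=17: reaches L-position 16 → W
n=18: reaches L-position 12 → W
n=19: reaches L-position 16 → W
n=20: reaches L-position 14 → W
n=21: reaches L-position 16 → W
n=22: reaches L-position 16 → W
n=23: only reaches 22(W), 20(W), 18(W), 17(W), all W → L
n=24: reaches L-position 23 → W
n=25: only reaches 24(W), 22(W), 20(W), 19(W), all W → L
n=26: reaches L-position 25 → W
n=27: only reaches 26(W), 24(W), 22(W), 21(W), all W → L
n=28: reaches L-position 27 → W
n=29: reaches L-position 23 → W
n=30: reaches L-position 27 → W
n=31: reaches L-position 25 → W
n=32: reaches L-position 27 → W
n=33: reaches L-position 27 → W
n=34: only reaches 33(W), 31(W), 29(W), 28(W), all W → L
n=35: reaches L-position 34 → W
n=36: only reaches 35(W), 33(W), 31(W), 30(W), all W → L
n=37: reaches L-position 36 → W
The losing starting values of n are exactly the entries labelled L in this table (11 of them).

1, 3, 5, 12, 14, 16, 23, 25, 27, 34, 36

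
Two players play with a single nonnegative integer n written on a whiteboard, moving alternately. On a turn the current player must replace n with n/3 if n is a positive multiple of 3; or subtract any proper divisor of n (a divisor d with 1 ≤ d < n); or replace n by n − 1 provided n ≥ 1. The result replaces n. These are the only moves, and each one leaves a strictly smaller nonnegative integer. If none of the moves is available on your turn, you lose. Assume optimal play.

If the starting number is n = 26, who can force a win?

The first player wins.

Use the standard recursion: the mover loses at a terminal position; elsewhere, the mover wins exactly when some move hands the opponent an L position.
n=0: no move → L
n=1: W (go to 0, an L position)
n=2: L (sole option 1(W) is W)
n=3: W (go to 2, an L position)
n=4: W (go to 2, an L position)
n=5: L (sole option 4(W) is W)
n=6: W (go to 2, an L position)
n=7: L (sole option 6(W) is W)
n=8: W (go to 7, an L position)
n=9: L (options 3(W), 6(W), 8(W) are all W)
n=10: W (go to 5, an L position)
n=11: L (sole option 10(W) is W)
n=12: W (go to 9, an L position)
n=13: L (sole option 12(W) is W)
n=14: W (go to 7, an L position)
n=15: W (go to 5, an L position)
n=16: L (options 8(W), 12(W), 14(W), 15(W) are all W)
n=17: W (go to 16, an L position)
n=18: W (go to 9, an L position)
n=19: L (sole option 18(W) is W)
n=20: W (go to 16, an L position)
n=21: W (go to 7, an L position)
n=22: W (go to 11, an L position)
n=23: L (sole option 22(W) is W)
n=24: W (go to 16, an L position)
n=25: L (options 20(W), 24(W) are all W)
n=26: W (go to 13, an L position)
From 26 the player to move can move to 13, reaching an L position.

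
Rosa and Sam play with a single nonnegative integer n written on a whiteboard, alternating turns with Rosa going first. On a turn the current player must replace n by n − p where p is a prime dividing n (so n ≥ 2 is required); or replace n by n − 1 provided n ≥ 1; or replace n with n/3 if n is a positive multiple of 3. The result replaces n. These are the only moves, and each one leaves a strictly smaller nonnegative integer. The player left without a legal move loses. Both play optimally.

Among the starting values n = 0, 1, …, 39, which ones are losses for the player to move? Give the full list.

0, 4, 8, 14, 18, 22, 25, 27, 32, 35, 38

Build the W/L table. Terminal = L. A non-terminal position is W if it has a move to some L; otherwise it is L.
n=0: no move → L
n=1: can move to 0, which is L ⇒ W
n=2: can move to 0, which is L ⇒ W
n=3: can move to 0, which is L ⇒ W
n=4: moves to 2(W), 3(W); every one is W ⇒ L
n=5: can move to 0, which is L ⇒ W
n=6: can move to 4, which is L ⇒ W
n=7: can move to 0, which is L ⇒ W
n=8: moves to 6(W), 7(W); every one is W ⇒ L
n=9: can move to 8, which is L ⇒ W
n=10: can move to 8, which is L ⇒ W
n=11: can move to 0, which is L ⇒ W
n=12: can move to 4, which is L ⇒ W
n=13: can move to 0, which is L ⇒ W
n=14: moves to 7(W), 12(W), 13(W); every one is W ⇒ L
n=15: can move to 14, which is L ⇒ W
n=16: can move to 14, which is L ⇒ W
n=17: can move to 0, which is L ⇒ W
n=18: moves to 6(W), 15(W), 16(W), 17(W); every one is W ⇒ L
n=19: can move to 0, which is L ⇒ W
n=20: can move to 18, which is L ⇒ W
n=21: can move to 14, which is L ⇒ W
n=22: moves to 11(W), 20(W), 21(W); every one is W ⇒ L
n=23: can move to 0, which is L ⇒ W
n=24: can move to 8, which is L ⇒ W
n=25: moves to 20(W), 24(W); every one is W ⇒ L
n=26: can move to 25, which is L ⇒ W
n=27: moves to 9(W), 24(W), 26(W); every one is W ⇒ L
n=28: can move to 27, which is L ⇒ W
n=29: can move to 0, which is L ⇒ W
n=30: can move to 25, which is L ⇒ W
n=31: can move to 0, which is L ⇒ W
n=32: moves to 30(W), 31(W); every one is W ⇒ L
n=33: can move to 22, which is L ⇒ W
n=34: can move to 32, which is L ⇒ W
n=35: moves to 28(W), 30(W), 34(W); every one is W ⇒ L
n=36: can move to 35, which is L ⇒ W
n=37: can move to 0, which is L ⇒ W
n=38: moves to 19(W), 36(W), 37(W); every one is W ⇒ L
n=39: can move to 38, which is L ⇒ W
The losing starting values of n are exactly the entries labelled L in this table (11 of them).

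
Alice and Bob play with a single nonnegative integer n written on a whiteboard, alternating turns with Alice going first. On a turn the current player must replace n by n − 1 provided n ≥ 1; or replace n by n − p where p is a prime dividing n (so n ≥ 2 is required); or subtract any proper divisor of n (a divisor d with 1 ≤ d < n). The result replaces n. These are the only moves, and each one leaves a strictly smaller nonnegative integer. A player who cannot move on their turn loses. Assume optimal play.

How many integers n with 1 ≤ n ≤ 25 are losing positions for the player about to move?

Build the W/L table. Terminal = L. A non-terminal position is W if it has a move to some L; otherwise it is L.
n=0: no move → L
n=1: →0(L), so W
n=2: →0(L), so W
n=3: →0(L), so W
n=4: →2(W), 3(W) — all W, so L
n=5: →0(L), so W
n=6: →4(L), so W
n=7: →0(L), so W
n=8: →4(L), so W
n=9: →6(W), 8(W) — all W, so L
n=10: →9(L), so W
n=11: →0(L), so W
n=12: →9(L), so W
n=13: →0(L), so W
n=14: →7(W), 12(W), 13(W) — all W, so L
n=15: →14(L), so W
n=16: →14(L), so W
n=17: →0(L), so W
n=18: →9(L), so W
n=19: →0(L), so W
n=20: →10(W), 15(W), 16(W), 18(W), 19(W) — all W, so L
n=21: →14(L), so W
n=22: →20(L), so W
n=23: →0(L), so W
n=24: →20(L), so W
n=25: →20(L), so W
L entries with 1 ≤ n ≤ 25 (n=0 is outside the asked range and is not counted): n = 4, 9, 14, 20; that makes 4.

4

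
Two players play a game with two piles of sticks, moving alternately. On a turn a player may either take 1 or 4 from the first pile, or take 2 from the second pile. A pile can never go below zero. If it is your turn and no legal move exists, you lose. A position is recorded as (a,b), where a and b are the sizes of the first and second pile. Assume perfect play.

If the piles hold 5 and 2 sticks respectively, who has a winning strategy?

The first player wins.

Build the W/L table. Terminal = L. A non-terminal position is W if it has a move to some L; otherwise it is L.
No move ever increases a pile, so every position that can arise here has a ≤ 5 and b ≤ 2; it is enough to label the cells with 0 ≤ a ≤ 5 and 0 ≤ b ≤ 2.
Every move lowers a or b (never raises either), so fill the grid row by row in increasing a, and left to right within a row: each cell's successors are then already labelled.
      b=0  b=1  b=2
a=0:    L    L    W
a=1:    W    W    L
a=2:    L    L    W
a=3:    W    W    L
a=4:    W    W    W
a=5:    L    L    W
Cells with no legal move (terminal, hence L): (0,0), (0,1).
The remaining L cells, each justified by listing all of its moves:
(1,2): L (options (0,2)(W), (1,0)(W) are all W)
(2,0): L (sole option (1,0)(W) is W)
(2,1): L (sole option (1,1)(W) is W)
(3,2): L (options (2,2)(W), (3,0)(W) are all W)
(5,0): L (options (4,0)(W), (1,0)(W) are all W)
(5,1): L (options (4,1)(W), (1,1)(W) are all W)
Every other cell has at least one move into one of the L cells above, so it is W.
The starting position (5,2) is W: the player to move should move to (1,2), handing over an L position.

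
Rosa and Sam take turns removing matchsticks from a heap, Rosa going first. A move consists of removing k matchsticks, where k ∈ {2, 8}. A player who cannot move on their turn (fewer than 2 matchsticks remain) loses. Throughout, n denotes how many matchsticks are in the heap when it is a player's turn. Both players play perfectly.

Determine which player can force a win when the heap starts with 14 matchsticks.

Label each position W (a win for the player to move) or L (a loss). A position with no legal move is L; any other position is W exactly when some move reaches an L, and L when every move reaches a W.
n=0: no move → L
n=1: no move → L
n=2: can move to 0, which is L ⇒ W
n=3: can move to 1, which is L ⇒ W
n=4: the only move is to 2(W), a W ⇒ L
n=5: the only move is to 3(W), a W ⇒ L
n=6: can move to 4, which is L ⇒ W
n=7: can move to 5, which is L ⇒ W
n=8: can move to 0, which is L ⇒ W
n=9: can move to 1, which is L ⇒ W
n=10: moves to 8(W), 2(W); every one is W ⇒ L
n=11: moves to 9(W), 3(W); every one is W ⇒ L
n=12: can move to 10, which is L ⇒ W
n=13: can move to 11, which is L ⇒ W
n=14: moves to 12(W), 6(W); every one is W ⇒ L
Every move from 14 reaches a W position, so the mover loses.

Sam wins.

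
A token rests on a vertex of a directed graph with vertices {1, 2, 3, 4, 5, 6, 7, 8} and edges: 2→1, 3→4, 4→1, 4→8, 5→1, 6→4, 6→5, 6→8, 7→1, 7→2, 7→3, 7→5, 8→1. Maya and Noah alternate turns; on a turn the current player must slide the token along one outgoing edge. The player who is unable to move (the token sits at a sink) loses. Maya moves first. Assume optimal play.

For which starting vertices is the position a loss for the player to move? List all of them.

Label each position W (a win for the player to move) or L (a loss). A position with no legal move is L; any other position is W exactly when some move reaches an L, and L when every move reaches a W.
Every edge goes from a vertex to one that appears earlier in the order 1, 8, 2, 5, 4, 3, 6, 7, so processing vertices in that order labels each vertex after all of its successors.
1: no outgoing edge → L
8: reaches L-position 1 → W
2: reaches L-position 1 → W
5: reaches L-position 1 → W
4: reaches L-position 1 → W
3: only reaches 4(W), which is W → L
6: only reaches 4(W), 5(W), 8(W), all W → L
7: reaches L-position 3 → W
Reading off the rows marked L gives the requested list; there are 3 such vertices.

1, 3, 6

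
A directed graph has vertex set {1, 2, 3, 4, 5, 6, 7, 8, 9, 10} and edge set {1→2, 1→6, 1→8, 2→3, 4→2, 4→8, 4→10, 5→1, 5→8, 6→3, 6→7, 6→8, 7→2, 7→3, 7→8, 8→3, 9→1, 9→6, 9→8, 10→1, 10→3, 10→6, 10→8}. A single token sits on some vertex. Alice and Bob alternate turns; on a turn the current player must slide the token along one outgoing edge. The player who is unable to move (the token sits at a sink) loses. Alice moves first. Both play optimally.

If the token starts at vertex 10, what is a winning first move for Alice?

Move to 1.

Compute win/loss labels from the base case upward. A position with no move is L. Any other position is W if it can reach an L in one move, else L.
Every edge goes from a vertex to one that appears earlier in the order 3, 8, 2, 7, 6, 1, 9, 5, 10, 4, so processing vertices in that order labels each vertex after all of its successors.
3: no outgoing edge → L
8: W (go to 3, an L position)
2: W (go to 3, an L position)
7: W (go to 3, an L position)
6: W (go to 3, an L position)
1: L (options 6(W), 2(W), 8(W) are all W)
9: W (go to 1, an L position)
5: W (go to 1, an L position)
10: W (go to 1, an L position)
4: L (options 10(W), 2(W), 8(W) are all W)
From 10, the L positions reachable in one move are: 1, 3. Any move reaching one of these is winning.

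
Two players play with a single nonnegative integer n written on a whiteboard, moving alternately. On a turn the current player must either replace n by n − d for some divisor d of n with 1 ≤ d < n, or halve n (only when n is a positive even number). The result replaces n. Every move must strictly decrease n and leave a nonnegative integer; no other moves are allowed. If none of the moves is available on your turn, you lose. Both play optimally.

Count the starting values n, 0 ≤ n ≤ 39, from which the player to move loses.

21

Compute win/loss labels from the base case upward. A position with no move is L. Any other position is W if it can reach an L in one move, else L.
n=0: no move → L
n=1: no move → L
n=2: reaches L-position 1 → W
n=3: only reaches 2(W), which is W → L
n=4: reaches L-position 3 → W
n=5: only reaches 4(W), which is W → L
n=6: reaches L-position 3 → W
n=7: only reaches 6(W), which is W → L
n=8: reaches L-position 7 → W
n=9: only reaches 6(W), 8(W), all W → L
n=10: reaches L-position 5 → W
n=11: only reaches 10(W), which is W → L
n=12: reaches L-position 9 → W
n=13: only reaches 12(W), which is W → L
n=14: reaches L-position 7 → W
n=15: only reaches 10(W), 12(W), 14(W), all W → L
n=16: reaches L-position 15 → W
n=17: only reaches 16(W), which is W → L
n=18: reaches L-position 9 → W
n=19: only reaches 18(W), which is W → L
n=20: reaches L-position 15 → W
n=21: only reaches 14(W), 18(W), 20(W), all W → L
n=22: reaches L-position 11 → W
n=23: only reaches 22(W), which is W → L
n=24: reaches L-position 21 → W
n=25: only reaches 20(W), 24(W), all W → L
n=26: reaches L-position 13 → W
n=27: only reaches 18(W), 24(W), 26(W), all W → L
n=28: reaches L-position 21 → W
n=29: only reaches 28(W), which is W → L
n=30: reaches L-position 15 → W
n=31: only reaches 30(W), which is W → L
n=32: reaches L-position 31 → W
n=33: only reaches 22(W), 30(W), 32(W), all W → L
n=34: reaches L-position 17 → W
n=35: only reaches 28(W), 30(W), 34(W), all W → L
n=36: reaches L-position 27 → W
n=37: only reaches 36(W), which is W → L
n=38: reaches L-position 19 → W
n=39: only reaches 26(W), 36(W), 38(W), all W → L
L entries with 0 ≤ n ≤ 39: n = 0, 1, 3, 5, 7, 9, 11, 13, 15, 17, 19, 21, 23, 25, 27, 29, 31, 33, 35, 37, 39; that makes 21.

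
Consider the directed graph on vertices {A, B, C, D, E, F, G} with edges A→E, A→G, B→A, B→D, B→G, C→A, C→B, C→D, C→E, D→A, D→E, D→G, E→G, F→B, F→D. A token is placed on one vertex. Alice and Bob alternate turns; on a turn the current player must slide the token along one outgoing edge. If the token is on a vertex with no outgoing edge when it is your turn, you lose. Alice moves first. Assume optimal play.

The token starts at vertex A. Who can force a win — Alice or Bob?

Alice wins.

Use the standard recursion: the mover loses at a terminal position; elsewhere, the mover wins exactly when some move hands the opponent an L position.
Every edge goes from a vertex to one that appears earlier in the order G, E, A, D, B, C, F, so processing vertices in that order labels each vertex after all of its successors.
G: no outgoing edge → L
E: can move to G, which is L ⇒ W
A: can move to G, which is L ⇒ W
D: can move to G, which is L ⇒ W
B: can move to G, which is L ⇒ W
C: moves to B(W), D(W), A(W), E(W); every one is W ⇒ L
F: moves to B(W), D(W); every one is W ⇒ L
The starting position A is W: Alice should move to G, handing over an L position.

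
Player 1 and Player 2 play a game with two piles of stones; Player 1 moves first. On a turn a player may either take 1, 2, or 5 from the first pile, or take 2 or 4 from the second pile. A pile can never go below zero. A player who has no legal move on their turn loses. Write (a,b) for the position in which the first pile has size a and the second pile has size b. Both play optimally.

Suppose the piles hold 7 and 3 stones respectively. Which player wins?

Player 2 wins.

Work bottom-up. With no move the player to move loses. Otherwise the position is W if at least one move leads to an L position for the opponent, and L if every move leads to a W.
No move ever increases a pile, so every position that can arise here has a ≤ 7 and b ≤ 3; it is enough to label the cells with 0 ≤ a ≤ 7 and 0 ≤ b ≤ 3.
Every move lowers a or b (never raises either), so fill the grid row by row in increasing a, and left to right within a row: each cell's successors are then already labelled.
      b=0  b=1  b=2  b=3
a=0:    L    L    W    W
a=1:    W    W    L    L
a=2:    W    W    W    W
a=3:    L    L    W    W
a=4:    W    W    L    L
a=5:    W    W    W    W
a=6:    L    L    W    W
a=7:    W    W    L    L
Cells with no legal move (terminal, hence L): (0,0), (0,1).
The remaining L cells, each justified by listing all of its moves:
(1,2): →(0,2)(W), (1,0)(W) — all W, so L
(1,3): →(0,3)(W), (1,1)(W) — all W, so L
(3,0): →(2,0)(W), (1,0)(W) — all W, so L
(3,1): →(2,1)(W), (1,1)(W) — all W, so L
(4,2): →(3,2)(W), (2,2)(W), (4,0)(W) — all W, so L
(4,3): →(3,3)(W), (2,3)(W), (4,1)(W) — all W, so L
(6,0): →(5,0)(W), (4,0)(W), (1,0)(W) — all W, so L
(6,1): →(5,1)(W), (4,1)(W), (1,1)(W) — all W, so L
(7,2): →(6,2)(W), (5,2)(W), (2,2)(W), (7,0)(W) — all W, so L
(7,3): →(6,3)(W), (5,3)(W), (2,3)(W), (7,1)(W) — all W, so L
Every other cell has at least one move into one of the L cells above, so it is W.
Every move from (7,3) reaches a W position, so the mover loses.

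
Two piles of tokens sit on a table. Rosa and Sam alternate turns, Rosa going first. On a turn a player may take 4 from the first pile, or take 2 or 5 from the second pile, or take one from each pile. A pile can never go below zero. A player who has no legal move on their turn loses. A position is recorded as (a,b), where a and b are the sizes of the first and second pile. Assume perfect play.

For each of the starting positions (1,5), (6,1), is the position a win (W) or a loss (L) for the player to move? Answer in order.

(1,5): W, (6,1): L

Classify positions by backward induction: terminal positions (no move available) are L. From any other position, the mover wins iff some move reaches an L.
No move ever increases a pile, so every position that can arise here has a ≤ 6 and b ≤ 5; it is enough to label the cells with 0 ≤ a ≤ 6 and 0 ≤ b ≤ 5.
Every move lowers a or b (never raises either), so fill the grid row by row in increasing a, and left to right within a row: each cell's successors are then already labelled.
      b=0  b=1  b=2  b=3  b=4  b=5
a=0:    L    L    W    W    L    W
a=1:    L    W    W    L    L    W
a=2:    L    W    W    L    W    W
a=3:    L    W    W    L    W    W
a=4:    W    W    L    L    W    W
a=5:    W    L    L    W    W    L
a=6:    W    L    W    W    L    L
Cells with no legal move (terminal, hence L): (0,0), (0,1), (1,0), (2,0), (3,0).
The remaining L cells, each justified by listing all of its moves:
(0,4): the only move is to (0,2)(W), a W ⇒ L
(1,3): moves to (1,1)(W), (0,2)(W); every one is W ⇒ L
(1,4): moves to (1,2)(W), (0,3)(W); every one is W ⇒ L
(2,3): moves to (2,1)(W), (1,2)(W); every one is W ⇒ L
(3,3): moves to (3,1)(W), (2,2)(W); every one is W ⇒ L
(4,2): moves to (0,2)(W), (4,0)(W), (3,1)(W); every one is W ⇒ L
(4,3): moves to (0,3)(W), (4,1)(W), (3,2)(W); every one is W ⇒ L
(5,1): moves to (1,1)(W), (4,0)(W); every one is W ⇒ L
(5,2): moves to (1,2)(W), (5,0)(W), (4,1)(W); every one is W ⇒ L
(5,5): moves to (1,5)(W), (5,3)(W), (5,0)(W), (4,4)(W); every one is W ⇒ L
(6,1): moves to (2,1)(W), (5,0)(W); every one is W ⇒ L
(6,4): moves to (2,4)(W), (6,2)(W), (5,3)(W); every one is W ⇒ L
(6,5): moves to (2,5)(W), (6,3)(W), (6,0)(W), (5,4)(W); every one is W ⇒ L
Every other cell has at least one move into one of the L cells above, so it is W.
(1,5): the move to (1,3) reaches an L cell, so W
(6,1): one of the L cells justified above, so L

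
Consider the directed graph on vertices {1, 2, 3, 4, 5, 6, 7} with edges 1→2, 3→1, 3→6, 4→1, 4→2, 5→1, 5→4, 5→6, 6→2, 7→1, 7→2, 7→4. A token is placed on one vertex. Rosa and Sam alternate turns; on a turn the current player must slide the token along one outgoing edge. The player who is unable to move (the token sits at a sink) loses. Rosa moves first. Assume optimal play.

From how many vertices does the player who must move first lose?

Use the standard recursion: the mover loses at a terminal position; elsewhere, the mover wins exactly when some move hands the opponent an L position.
Every edge goes from a vertex to one that appears earlier in the order 2, 1, 4, 7, 6, 3, 5, so processing vertices in that order labels each vertex after all of its successors.
2: no outgoing edge → L
1: can move to 2, which is L ⇒ W
4: can move to 2, which is L ⇒ W
7: can move to 2, which is L ⇒ W
6: can move to 2, which is L ⇒ W
3: moves to 6(W), 1(W); every one is W ⇒ L
5: moves to 6(W), 4(W), 1(W); every one is W ⇒ L
The L vertices are 2, 3, 5; that is 3 in all.

3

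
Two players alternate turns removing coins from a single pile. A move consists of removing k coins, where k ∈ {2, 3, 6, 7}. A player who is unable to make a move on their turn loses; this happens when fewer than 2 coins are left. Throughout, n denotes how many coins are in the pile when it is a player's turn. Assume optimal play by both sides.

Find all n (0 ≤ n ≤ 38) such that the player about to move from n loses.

Work bottom-up. With no move the player to move loses. Otherwise the position is W if at least one move leads to an L position for the opponent, and L if every move leads to a W.
n=0: no move → L
n=1: no move → L
n=2: →0(L), so W
n=3: →1(L), so W
n=4: →1(L), so W
n=5: →3(W), 2(W) — all W, so L
n=6: →0(L), so W
n=7: →5(L), so W
n=8: →5(L), so W
n=9: →7(W), 6(W), 3(W), 2(W) — all W, so L
n=10: →8(W), 7(W), 4(W), 3(W) — all W, so L
n=11: →9(L), so W
n=12: →10(L), so W
n=13: →10(L), so W
n=14: →12(W), 11(W), 8(W), 7(W) — all W, so L
n=15: →9(L), so W
n=16: →14(L), so W
n=17: →14(L), so W
n=18: →16(W), 15(W), 12(W), 11(W) — all W, so L
n=19: →17(W), 16(W), 13(W), 12(W) — all W, so L
n=20: →18(L), so W
n=21: →19(L), so W
n=22: →19(L), so W
n=23: →21(W), 20(W), 17(W), 16(W) — all W, so L
n=24: →18(L), so W
n=25: →23(L), so W
n=26: →23(L), so W
n=27: →25(W), 24(W), 21(W), 20(W) — all W, so L
n=28: →26(W), 25(W), 22(W), 21(W) — all W, so L
n=29: →27(L), so W
n=30: →28(L), so W
n=31: →28(L), so W
n=32: →30(W), 29(W), 26(W), 25(W) — all W, so L
n=33: →27(L), so W
n=34: →32(L), so W
n=35: →32(L), so W
n=36: →34(W), 33(W), 30(W), 29(W) — all W, so L
n=37: →35(W), 34(W), 31(W), 30(W) — all W, so L
n=38: →36(L), so W
The losing starting values of n are exactly the entries labelled L in this table (14 of them).

0, 1, 5, 9, 10, 14, 18, 19, 23, 27, 28, 32, 36, 37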